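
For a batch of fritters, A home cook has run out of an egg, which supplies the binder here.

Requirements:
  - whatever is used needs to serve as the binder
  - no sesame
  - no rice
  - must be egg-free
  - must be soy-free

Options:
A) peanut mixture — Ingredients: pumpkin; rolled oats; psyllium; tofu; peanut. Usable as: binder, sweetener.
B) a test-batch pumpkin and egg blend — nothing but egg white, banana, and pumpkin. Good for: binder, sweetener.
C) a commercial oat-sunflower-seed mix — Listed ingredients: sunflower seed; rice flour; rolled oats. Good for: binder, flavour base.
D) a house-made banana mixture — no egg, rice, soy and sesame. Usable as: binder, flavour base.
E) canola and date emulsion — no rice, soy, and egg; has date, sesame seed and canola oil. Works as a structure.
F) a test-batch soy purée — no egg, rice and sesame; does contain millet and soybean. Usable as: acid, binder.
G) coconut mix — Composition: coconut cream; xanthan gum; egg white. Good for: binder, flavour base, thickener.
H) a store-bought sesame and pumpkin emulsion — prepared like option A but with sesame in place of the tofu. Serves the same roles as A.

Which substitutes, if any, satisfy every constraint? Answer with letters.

A: has tofu, so not soy-free — out
B: has egg white, so not egg-free — reject
C: has rice flour, so not rice-free — out
D: all constraints satisfied — valid
E: not usable as a binder; has sesame seed, so not sesame-free — no
F: has soybean, so not soy-free — out
G: has egg white, so not egg-free — no
H: has sesame, so not sesame-free — out

D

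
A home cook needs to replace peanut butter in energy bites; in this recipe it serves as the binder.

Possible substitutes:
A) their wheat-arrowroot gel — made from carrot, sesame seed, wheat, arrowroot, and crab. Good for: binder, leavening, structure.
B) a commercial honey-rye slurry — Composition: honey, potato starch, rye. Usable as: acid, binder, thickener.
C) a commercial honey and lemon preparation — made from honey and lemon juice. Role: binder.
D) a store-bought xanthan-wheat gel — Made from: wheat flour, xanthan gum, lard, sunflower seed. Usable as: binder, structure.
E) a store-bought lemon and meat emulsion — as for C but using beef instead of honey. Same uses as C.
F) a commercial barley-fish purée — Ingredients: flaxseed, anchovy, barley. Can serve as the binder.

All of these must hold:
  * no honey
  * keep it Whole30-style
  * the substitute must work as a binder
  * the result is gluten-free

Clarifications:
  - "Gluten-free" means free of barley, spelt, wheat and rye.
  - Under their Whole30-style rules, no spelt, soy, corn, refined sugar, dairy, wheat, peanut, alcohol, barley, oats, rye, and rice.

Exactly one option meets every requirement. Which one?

A: has wheat, so not gluten-free; has wheat, so not Whole30-style — no
B: has rye, so not gluten-free; has rye, so not Whole30-style (and 1 more) — reject
C: has honey, so not honey-free — no
D: has wheat flour, so not gluten-free; has wheat flour, so not Whole30-style — reject
E: all constraints satisfied — keep
F: has barley, so not gluten-free; has barley, so not Whole30-style — out

E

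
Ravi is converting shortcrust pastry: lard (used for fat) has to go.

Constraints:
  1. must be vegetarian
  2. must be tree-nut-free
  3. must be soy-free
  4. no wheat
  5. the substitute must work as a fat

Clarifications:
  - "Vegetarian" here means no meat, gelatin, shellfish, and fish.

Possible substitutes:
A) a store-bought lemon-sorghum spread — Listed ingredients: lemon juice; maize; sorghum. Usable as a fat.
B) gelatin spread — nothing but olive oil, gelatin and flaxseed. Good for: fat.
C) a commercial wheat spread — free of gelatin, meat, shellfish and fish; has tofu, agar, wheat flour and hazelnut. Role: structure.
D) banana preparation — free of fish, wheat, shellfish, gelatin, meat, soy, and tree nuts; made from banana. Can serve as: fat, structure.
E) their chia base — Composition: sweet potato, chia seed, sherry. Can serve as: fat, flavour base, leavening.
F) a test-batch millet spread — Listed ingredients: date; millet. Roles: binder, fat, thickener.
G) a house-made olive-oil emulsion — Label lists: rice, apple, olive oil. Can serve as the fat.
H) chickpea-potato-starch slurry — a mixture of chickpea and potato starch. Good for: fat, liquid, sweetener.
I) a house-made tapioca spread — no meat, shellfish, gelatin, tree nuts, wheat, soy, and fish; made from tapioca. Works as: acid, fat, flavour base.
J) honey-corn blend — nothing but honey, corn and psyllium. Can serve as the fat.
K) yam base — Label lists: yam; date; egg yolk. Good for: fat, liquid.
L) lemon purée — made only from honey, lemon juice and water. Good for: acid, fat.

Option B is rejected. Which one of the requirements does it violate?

vegetarian

usable as a fat: satisfied
vegetarian: has gelatin — fails
wheat-free: satisfied
soy-free: satisfied
tree-nut-free: satisfied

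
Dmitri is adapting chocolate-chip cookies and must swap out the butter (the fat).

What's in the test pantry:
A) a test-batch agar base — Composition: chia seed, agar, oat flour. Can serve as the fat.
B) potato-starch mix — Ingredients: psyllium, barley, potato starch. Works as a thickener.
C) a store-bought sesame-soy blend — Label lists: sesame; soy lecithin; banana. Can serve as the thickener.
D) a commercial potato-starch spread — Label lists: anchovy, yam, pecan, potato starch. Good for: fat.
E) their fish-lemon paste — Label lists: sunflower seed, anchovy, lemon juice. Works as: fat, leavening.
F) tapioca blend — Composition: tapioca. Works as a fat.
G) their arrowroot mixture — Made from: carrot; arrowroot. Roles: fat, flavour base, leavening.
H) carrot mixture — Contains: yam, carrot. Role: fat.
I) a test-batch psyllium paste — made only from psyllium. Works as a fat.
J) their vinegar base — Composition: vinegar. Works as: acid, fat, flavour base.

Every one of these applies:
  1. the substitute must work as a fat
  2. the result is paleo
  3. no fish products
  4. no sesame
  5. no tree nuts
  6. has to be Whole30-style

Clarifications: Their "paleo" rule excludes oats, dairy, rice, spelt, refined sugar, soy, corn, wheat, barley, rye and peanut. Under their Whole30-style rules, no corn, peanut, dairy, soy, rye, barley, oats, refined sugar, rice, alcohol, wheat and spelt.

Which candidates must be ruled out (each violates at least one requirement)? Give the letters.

A, B, C, D, E

A: has oat flour, so not paleo; has oat flour, so not Whole30-style — out
B: not usable as a fat; has barley, so not paleo (and 1 more) — out
C: not usable as a fat; has soy lecithin, so not paleo (and 2 more) — no
D: has pecan, so not tree-nut-free; has anchovy, so not fish-free — reject
E: has anchovy, so not fish-free — no
F: only tapioca; none excluded — keep
G: every rule checks out — OK
H: only yam and carrot; none excluded — OK
I: every rule checks out — keep
J: every rule checks out — valid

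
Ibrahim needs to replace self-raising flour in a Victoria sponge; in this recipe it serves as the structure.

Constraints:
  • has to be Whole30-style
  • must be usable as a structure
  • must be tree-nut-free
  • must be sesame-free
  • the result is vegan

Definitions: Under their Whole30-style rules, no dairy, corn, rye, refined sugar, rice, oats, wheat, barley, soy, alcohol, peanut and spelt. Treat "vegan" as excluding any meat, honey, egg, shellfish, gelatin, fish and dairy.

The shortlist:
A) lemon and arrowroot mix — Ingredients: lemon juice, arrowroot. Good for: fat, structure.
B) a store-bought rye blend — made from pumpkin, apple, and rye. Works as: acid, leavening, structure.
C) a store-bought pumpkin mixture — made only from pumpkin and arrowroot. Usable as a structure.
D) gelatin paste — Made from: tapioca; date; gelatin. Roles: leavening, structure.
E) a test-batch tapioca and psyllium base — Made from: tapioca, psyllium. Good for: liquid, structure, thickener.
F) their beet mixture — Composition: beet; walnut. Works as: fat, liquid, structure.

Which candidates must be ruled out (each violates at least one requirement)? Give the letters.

B, D, F

A: vegan, no sesame — OK
B: has rye, so not Whole30-style — out
C: all constraints satisfied — valid
D: has gelatin, so not vegan — out
E: only psyllium and tapioca; none excluded — keep
F: has walnut, so not tree-nut-free — reject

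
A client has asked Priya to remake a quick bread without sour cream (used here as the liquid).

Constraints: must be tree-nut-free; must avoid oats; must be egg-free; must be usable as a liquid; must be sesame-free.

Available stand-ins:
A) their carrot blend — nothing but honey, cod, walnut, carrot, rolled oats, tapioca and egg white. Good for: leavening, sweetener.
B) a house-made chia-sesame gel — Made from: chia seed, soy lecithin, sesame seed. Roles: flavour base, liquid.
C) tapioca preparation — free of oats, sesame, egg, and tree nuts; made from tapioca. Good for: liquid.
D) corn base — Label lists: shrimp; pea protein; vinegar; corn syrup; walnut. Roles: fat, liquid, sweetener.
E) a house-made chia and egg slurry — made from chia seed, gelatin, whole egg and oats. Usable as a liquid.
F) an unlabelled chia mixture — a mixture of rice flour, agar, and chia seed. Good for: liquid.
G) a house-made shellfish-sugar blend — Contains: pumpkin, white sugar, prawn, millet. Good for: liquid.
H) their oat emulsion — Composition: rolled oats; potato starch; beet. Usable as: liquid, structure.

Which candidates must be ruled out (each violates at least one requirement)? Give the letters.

A: not usable as a liquid; has rolled oats, so not oat-free (and 2 more) — reject
B: has sesame seed, so not sesame-free — reject
C: works as a liquid, no egg, no sesame — valid
D: has walnut, so not tree-nut-free — reject
E: has oats, so not oat-free; has whole egg, so not egg-free — no
F: all constraints satisfied — OK
G: prawn and white sugar etc. — none of it excluded — OK
H: has rolled oats, so not oat-free — no

A, B, D, E, H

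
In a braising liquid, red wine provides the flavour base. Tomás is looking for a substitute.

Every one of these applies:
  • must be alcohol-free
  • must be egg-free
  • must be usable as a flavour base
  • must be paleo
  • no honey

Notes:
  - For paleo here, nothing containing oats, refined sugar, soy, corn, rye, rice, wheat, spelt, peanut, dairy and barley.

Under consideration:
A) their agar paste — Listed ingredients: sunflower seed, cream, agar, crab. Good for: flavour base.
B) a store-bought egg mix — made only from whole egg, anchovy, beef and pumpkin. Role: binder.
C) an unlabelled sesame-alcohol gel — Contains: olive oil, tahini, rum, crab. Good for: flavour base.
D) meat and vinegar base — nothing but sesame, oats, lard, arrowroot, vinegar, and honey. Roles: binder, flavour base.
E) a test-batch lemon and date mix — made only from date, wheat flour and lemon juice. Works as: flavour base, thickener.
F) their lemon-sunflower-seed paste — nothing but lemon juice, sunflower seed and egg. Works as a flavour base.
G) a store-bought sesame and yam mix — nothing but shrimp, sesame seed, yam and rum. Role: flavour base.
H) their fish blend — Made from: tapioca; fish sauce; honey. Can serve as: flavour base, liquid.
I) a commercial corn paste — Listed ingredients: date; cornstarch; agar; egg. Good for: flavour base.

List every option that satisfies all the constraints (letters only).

none

A: has cream, so not paleo — out
B: not usable as a flavour base; has whole egg, so not egg-free — reject
C: has rum, so not alcohol-free — out
D: has oats, so not paleo; has honey, so not honey-free — no
E: has wheat flour, so not paleo — reject
F: has egg, so not egg-free — no
G: has rum, so not alcohol-free — no
H: has honey, so not honey-free — out
I: has cornstarch, so not paleo; has egg, so not egg-free — no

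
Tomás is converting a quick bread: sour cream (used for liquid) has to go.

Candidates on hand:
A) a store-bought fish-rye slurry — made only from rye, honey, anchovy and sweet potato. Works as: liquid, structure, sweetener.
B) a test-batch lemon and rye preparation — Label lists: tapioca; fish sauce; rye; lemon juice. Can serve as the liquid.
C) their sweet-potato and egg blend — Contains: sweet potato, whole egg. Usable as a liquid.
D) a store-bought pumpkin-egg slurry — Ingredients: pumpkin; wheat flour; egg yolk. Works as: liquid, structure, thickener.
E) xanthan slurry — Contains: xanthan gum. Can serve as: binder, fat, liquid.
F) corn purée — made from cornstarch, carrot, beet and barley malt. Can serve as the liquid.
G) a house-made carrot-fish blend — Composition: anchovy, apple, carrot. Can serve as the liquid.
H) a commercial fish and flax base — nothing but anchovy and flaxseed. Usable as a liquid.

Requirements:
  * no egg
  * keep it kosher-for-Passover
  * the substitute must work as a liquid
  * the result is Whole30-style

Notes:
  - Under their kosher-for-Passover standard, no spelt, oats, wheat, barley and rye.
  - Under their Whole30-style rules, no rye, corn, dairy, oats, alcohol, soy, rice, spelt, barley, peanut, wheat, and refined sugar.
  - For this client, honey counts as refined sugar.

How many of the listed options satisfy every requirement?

A: has rye, so not kosher-for-Passover; has honey, so not Whole30-style — reject
B: has rye, so not kosher-for-Passover; has rye, so not Whole30-style — reject
C: has whole egg, so not egg-free — out
D: has wheat flour, so not kosher-for-Passover; has wheat flour, so not Whole30-style (and 1 more) — no
E: Whole30-style, kosher-for-Passover — valid
F: has barley malt, so not kosher-for-Passover; has barley malt, so not Whole30-style — out
G: every rule checks out — keep
H: nothing on the exclusion list — keep

3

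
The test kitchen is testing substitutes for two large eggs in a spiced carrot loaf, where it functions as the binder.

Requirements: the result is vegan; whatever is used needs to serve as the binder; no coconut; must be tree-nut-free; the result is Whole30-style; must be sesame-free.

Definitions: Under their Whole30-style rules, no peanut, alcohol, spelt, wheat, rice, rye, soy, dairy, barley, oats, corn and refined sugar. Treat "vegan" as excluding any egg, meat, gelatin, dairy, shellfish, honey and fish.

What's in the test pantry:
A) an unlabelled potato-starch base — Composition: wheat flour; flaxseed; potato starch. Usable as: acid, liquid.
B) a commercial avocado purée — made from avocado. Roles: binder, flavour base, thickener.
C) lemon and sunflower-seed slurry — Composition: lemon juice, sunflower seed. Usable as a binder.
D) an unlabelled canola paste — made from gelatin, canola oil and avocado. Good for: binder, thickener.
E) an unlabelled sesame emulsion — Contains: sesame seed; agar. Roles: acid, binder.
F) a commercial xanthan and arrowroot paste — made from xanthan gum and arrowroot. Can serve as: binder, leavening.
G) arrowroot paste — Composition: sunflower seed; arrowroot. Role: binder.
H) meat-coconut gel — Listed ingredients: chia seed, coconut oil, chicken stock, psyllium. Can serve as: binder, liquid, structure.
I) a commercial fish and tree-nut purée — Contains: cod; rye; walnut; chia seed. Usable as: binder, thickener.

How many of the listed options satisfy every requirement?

A: not usable as a binder; has wheat flour, so not Whole30-style — out
B: only avocado; none excluded — keep
C: nothing on the exclusion list — OK
D: has gelatin, so not vegan — out
E: has sesame seed, so not sesame-free — no
F: every rule checks out — valid
G: works as a binder, no sesame, no coconut — keep
H: has chicken stock, so not vegan; has coconut oil, so not coconut-free — no
I: has rye, so not Whole30-style; has cod, so not vegan (and 1 more) — no

4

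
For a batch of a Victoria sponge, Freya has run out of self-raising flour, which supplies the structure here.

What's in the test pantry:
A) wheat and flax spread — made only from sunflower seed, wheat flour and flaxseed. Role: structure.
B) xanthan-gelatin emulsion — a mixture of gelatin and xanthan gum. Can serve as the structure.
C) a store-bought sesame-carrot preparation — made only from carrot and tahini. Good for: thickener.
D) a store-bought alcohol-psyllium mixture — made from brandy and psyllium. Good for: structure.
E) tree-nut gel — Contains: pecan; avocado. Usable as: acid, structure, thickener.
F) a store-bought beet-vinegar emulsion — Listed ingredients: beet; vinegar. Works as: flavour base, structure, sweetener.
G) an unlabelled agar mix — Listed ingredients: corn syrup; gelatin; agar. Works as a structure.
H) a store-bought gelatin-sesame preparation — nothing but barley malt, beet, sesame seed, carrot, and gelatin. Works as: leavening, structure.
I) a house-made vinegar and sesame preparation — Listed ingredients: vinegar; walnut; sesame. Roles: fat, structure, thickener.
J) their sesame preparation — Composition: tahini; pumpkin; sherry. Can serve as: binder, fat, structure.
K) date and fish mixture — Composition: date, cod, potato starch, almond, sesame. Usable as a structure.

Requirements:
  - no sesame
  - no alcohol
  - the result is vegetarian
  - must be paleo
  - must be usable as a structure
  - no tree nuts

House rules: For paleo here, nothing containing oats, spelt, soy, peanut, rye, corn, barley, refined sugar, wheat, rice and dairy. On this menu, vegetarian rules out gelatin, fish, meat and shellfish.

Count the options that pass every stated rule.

1

A: has wheat flour, so not paleo — reject
B: has gelatin, so not vegetarian — reject
C: not usable as a structure; has tahini, so not sesame-free — out
D: has brandy, so not alcohol-free — no
E: has pecan, so not tree-nut-free — out
F: no sesame, vegetarian — valid
G: has corn syrup, so not paleo; has gelatin, so not vegetarian — out
H: has barley malt, so not paleo; has gelatin, so not vegetarian (and 1 more) — reject
I: has sesame, so not sesame-free; has walnut, so not tree-nut-free — out
J: has tahini, so not sesame-free; has sherry, so not alcohol-free — reject
K: has cod, so not vegetarian; has sesame, so not sesame-free (and 1 more) — reject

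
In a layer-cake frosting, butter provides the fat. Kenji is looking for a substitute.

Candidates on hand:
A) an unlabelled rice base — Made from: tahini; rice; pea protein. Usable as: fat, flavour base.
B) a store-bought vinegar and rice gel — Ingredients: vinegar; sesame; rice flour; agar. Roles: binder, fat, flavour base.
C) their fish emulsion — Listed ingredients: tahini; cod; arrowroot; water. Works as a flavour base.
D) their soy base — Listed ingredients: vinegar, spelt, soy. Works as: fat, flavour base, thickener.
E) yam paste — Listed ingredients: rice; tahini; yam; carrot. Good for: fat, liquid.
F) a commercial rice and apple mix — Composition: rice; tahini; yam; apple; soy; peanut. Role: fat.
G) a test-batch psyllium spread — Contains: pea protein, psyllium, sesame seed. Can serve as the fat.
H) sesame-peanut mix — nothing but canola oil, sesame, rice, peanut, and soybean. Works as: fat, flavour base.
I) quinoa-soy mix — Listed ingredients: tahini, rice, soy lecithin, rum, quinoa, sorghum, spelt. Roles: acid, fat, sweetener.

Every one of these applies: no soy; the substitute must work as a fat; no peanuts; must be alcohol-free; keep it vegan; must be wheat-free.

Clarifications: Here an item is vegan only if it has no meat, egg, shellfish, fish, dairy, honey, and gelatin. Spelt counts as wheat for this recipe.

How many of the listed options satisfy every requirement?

4

A: only rice, tahini and pea protein; none excluded — keep
B: vegan, wheat-free — keep
C: not usable as a fat; has cod, so not vegan — out
D: has spelt, so not wheat-free; has soy, so not soy-free — no
E: every rule checks out — valid
F: has peanut, so not peanut-free; has soy, so not soy-free — reject
G: works as a fat, no peanut, wheat-free — OK
H: has peanut, so not peanut-free; has soybean, so not soy-free — out
I: has spelt, so not wheat-free; has soy lecithin, so not soy-free (and 1 more) — reject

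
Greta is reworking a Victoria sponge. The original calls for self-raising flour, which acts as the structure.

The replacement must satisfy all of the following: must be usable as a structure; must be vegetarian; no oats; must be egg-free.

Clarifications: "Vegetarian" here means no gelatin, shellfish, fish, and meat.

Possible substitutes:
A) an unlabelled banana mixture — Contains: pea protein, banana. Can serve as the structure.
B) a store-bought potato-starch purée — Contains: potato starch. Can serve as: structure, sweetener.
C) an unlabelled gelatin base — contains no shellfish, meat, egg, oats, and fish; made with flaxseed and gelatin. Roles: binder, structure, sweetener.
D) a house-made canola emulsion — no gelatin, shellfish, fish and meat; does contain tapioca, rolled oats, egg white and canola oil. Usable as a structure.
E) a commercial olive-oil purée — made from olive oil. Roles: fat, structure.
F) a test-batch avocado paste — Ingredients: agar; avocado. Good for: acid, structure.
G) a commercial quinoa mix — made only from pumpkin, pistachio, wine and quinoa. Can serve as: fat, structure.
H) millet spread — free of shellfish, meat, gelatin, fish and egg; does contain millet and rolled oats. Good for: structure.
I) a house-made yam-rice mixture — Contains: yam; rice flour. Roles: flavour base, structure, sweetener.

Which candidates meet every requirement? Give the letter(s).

A: all constraints satisfied — valid
B: every rule checks out — OK
C: has gelatin, so not vegetarian — no
D: has egg white, so not egg-free; has rolled oats, so not oat-free — no
E: only olive oil; none excluded — valid
F: only avocado and agar; none excluded — keep
G: wine and pistachio etc. — none of it excluded — keep
H: has rolled oats, so not oat-free — out
I: works as a structure, no oats, vegetarian — OK

A, B, E, F, G, I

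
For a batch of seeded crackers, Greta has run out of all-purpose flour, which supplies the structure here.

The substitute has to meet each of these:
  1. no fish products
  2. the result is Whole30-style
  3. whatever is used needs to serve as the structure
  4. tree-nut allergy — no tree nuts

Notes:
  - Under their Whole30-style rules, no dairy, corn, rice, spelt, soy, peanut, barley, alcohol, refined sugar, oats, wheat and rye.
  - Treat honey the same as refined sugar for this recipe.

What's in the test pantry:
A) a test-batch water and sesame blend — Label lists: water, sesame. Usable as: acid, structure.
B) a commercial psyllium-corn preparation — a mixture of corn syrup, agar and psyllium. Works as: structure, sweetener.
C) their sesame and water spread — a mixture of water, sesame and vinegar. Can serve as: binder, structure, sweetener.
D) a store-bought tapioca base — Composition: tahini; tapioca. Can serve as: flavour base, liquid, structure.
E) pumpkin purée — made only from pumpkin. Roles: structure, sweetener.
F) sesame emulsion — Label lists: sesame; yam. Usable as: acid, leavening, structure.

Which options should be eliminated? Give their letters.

A: every rule checks out — valid
B: has corn syrup, so not Whole30-style — no
C: nothing on the exclusion list — OK
D: all constraints satisfied — keep
E: every rule checks out — valid
F: only sesame and yam; none excluded — keep

B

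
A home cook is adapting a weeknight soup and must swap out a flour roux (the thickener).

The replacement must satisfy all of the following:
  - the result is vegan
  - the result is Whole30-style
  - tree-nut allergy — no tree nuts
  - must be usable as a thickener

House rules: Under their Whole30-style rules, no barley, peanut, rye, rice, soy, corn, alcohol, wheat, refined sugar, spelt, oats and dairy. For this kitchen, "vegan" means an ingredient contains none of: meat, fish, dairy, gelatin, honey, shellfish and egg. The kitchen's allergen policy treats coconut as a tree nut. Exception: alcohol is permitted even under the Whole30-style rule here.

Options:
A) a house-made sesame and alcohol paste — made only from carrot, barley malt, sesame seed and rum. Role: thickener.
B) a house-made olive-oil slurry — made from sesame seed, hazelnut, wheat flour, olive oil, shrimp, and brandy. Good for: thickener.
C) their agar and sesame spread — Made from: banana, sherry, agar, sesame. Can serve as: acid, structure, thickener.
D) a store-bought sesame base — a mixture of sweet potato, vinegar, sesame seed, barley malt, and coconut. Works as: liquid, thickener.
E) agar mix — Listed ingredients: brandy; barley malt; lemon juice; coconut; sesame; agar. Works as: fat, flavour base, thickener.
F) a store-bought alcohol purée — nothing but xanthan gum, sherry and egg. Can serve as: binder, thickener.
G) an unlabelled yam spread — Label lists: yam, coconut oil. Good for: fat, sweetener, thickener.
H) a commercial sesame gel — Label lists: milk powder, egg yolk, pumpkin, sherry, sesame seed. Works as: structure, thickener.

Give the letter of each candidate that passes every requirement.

C

A: has barley malt, so not Whole30-style — reject
B: has wheat flour, so not Whole30-style; has shrimp, so not vegan (and 1 more) — no
C: alcohol is permitted under the Whole30-style carve-out; nothing else excluded — valid
D: has barley malt, so not Whole30-style; has coconut, so not tree-nut-free — reject
E: has barley malt, so not Whole30-style; has coconut, so not tree-nut-free — out
F: has egg, so not vegan — no
G: has coconut oil, so not tree-nut-free — no
H: has milk powder, so not Whole30-style; has milk powder, so not vegan — out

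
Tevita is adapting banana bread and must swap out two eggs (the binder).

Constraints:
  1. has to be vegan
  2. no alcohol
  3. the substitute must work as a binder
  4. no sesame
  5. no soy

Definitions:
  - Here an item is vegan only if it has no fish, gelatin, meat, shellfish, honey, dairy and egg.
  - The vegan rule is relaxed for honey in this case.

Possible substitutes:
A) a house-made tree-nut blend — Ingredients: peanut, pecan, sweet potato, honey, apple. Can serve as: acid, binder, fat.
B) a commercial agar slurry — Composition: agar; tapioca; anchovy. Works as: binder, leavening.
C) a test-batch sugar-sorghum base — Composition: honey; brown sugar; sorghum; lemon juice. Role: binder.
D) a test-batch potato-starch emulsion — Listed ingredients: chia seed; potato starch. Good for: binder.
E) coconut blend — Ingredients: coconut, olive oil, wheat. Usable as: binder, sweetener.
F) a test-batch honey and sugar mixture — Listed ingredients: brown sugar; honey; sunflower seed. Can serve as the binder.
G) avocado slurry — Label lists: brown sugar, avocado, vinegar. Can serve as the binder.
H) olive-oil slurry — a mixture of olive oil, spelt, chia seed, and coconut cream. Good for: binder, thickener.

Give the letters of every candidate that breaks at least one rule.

A: honey is permitted under the vegan carve-out; nothing else excluded — valid
B: has anchovy, so not vegan — reject
C: honey is permitted under the vegan carve-out; nothing else excluded — valid
D: every rule checks out — valid
E: works as a binder, no alcohol, vegan — OK
F: honey is permitted under the vegan carve-out; nothing else excluded — keep
G: vegan, no soy — valid
H: works as a binder, vegan, no soy — valid

B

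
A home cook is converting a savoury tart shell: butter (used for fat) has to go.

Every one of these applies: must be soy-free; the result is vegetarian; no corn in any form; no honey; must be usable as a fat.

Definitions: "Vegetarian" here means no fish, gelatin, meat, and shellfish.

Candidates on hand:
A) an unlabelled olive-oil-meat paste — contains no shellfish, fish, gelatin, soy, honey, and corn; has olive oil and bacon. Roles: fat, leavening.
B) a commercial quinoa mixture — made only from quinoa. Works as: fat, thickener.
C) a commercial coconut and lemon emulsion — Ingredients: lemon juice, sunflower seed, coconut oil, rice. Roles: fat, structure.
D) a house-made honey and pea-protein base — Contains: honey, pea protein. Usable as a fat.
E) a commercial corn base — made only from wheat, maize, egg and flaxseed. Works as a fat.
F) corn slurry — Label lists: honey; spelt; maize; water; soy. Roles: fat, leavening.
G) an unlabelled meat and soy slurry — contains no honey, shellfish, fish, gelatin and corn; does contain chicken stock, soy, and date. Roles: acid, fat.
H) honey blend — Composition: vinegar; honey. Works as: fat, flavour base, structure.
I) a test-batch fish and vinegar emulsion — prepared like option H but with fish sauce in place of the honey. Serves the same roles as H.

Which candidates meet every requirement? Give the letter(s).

A: has bacon, so not vegetarian — no
B: every rule checks out — OK
C: works as a fat, vegetarian, no corn — OK
D: has honey, so not honey-free — reject
E: has maize, so not corn-free — no
F: has honey, so not honey-free; has maize, so not corn-free (and 1 more) — no
G: has chicken stock, so not vegetarian; has soy, so not soy-free — out
H: has honey, so not honey-free — no
I: has fish sauce, so not vegetarian — out

B, C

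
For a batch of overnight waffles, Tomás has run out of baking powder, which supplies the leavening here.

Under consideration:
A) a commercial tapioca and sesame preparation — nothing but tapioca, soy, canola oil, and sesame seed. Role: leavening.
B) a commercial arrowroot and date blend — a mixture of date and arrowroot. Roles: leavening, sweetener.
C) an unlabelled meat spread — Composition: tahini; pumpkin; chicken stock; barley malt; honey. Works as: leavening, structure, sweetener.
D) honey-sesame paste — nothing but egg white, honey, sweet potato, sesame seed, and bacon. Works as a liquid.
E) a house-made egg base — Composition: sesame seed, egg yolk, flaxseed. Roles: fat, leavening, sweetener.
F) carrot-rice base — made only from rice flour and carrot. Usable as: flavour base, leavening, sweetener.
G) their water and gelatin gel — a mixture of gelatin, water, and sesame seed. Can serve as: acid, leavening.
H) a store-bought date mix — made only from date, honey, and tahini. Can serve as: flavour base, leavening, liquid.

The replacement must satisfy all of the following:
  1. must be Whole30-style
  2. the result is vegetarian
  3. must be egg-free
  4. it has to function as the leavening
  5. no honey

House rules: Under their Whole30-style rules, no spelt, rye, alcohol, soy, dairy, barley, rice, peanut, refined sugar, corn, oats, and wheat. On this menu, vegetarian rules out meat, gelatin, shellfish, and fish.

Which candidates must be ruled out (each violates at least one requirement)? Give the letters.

A, C, D, E, F, G, H

A: has soy, so not Whole30-style — out
B: every rule checks out — OK
C: has barley malt, so not Whole30-style; has chicken stock, so not vegetarian (and 1 more) — reject
D: not usable as a leavening; has bacon, so not vegetarian (and 2 more) — reject
E: has egg yolk, so not egg-free — out
F: has rice flour, so not Whole30-style — reject
G: has gelatin, so not vegetarian — reject
H: has honey, so not honey-free — no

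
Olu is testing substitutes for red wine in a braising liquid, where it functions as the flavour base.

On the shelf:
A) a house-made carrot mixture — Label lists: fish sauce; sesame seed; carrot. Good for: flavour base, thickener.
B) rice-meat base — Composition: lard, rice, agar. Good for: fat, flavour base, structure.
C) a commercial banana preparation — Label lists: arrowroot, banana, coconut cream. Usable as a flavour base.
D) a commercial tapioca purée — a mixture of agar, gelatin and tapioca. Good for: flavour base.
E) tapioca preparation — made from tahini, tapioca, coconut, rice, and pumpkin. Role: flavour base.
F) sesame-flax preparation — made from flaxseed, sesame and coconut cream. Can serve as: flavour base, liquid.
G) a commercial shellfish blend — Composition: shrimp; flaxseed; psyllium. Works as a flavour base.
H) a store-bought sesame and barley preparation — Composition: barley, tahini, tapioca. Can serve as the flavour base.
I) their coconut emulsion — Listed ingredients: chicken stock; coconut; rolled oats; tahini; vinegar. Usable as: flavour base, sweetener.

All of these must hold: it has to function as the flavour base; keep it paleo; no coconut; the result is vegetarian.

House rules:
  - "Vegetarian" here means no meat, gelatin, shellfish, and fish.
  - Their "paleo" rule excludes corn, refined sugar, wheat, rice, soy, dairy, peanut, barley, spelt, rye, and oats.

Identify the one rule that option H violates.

paleo

usable as a flavour base: satisfied
vegetarian: satisfied
paleo: has barley — fails
coconut-free: satisfied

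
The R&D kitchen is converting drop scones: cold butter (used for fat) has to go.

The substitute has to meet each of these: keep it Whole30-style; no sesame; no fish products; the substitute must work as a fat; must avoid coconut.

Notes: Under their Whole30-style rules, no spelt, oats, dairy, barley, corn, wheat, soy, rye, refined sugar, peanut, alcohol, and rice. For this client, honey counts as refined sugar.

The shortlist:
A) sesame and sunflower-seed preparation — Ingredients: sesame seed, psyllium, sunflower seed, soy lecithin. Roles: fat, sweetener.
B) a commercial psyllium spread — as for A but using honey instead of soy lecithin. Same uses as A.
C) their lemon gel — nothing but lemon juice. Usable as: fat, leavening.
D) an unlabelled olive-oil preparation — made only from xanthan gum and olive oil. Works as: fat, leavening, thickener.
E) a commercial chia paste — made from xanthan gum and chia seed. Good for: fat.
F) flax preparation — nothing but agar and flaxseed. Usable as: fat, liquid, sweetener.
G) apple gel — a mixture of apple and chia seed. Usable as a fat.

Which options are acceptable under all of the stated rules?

A: has soy lecithin, so not Whole30-style; has sesame seed, so not sesame-free — out
B: has honey, so not Whole30-style; has sesame seed, so not sesame-free — no
C: every rule checks out — valid
D: works as a fat, no coconut, no fish — OK
E: only xanthan gum and chia seed; none excluded — valid
F: nothing on the exclusion list — keep
G: only chia seed and apple; none excluded — OK

C, D, E, F, G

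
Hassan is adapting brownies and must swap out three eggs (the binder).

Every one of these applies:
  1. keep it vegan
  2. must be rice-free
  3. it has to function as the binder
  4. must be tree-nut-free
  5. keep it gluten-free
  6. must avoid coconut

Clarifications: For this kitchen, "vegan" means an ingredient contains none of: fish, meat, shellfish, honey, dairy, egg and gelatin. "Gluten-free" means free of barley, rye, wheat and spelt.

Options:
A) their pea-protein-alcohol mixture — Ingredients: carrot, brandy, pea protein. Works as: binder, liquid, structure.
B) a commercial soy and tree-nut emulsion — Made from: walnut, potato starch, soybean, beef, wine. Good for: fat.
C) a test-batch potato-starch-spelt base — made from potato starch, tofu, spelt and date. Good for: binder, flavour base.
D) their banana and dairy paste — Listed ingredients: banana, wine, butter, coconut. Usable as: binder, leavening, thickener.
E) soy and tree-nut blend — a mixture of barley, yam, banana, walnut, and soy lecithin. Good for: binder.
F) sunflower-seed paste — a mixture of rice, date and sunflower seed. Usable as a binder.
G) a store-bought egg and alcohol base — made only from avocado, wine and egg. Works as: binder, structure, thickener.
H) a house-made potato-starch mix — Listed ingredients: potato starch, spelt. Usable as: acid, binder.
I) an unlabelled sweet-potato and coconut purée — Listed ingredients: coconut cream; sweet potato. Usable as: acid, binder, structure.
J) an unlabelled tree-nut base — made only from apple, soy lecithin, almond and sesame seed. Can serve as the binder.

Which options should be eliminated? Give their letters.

A: only brandy, carrot and pea protein; none excluded — valid
B: not usable as a binder; has beef, so not vegan (and 1 more) — out
C: has spelt, so not gluten-free — no
D: has butter, so not vegan; has coconut, so not coconut-free — out
E: has barley, so not gluten-free; has walnut, so not tree-nut-free — no
F: has rice, so not rice-free — out
G: has egg, so not vegan — reject
H: has spelt, so not gluten-free — reject
I: has coconut cream, so not coconut-free — out
J: has almond, so not tree-nut-free — reject

B, C, D, E, F, G, H, I, J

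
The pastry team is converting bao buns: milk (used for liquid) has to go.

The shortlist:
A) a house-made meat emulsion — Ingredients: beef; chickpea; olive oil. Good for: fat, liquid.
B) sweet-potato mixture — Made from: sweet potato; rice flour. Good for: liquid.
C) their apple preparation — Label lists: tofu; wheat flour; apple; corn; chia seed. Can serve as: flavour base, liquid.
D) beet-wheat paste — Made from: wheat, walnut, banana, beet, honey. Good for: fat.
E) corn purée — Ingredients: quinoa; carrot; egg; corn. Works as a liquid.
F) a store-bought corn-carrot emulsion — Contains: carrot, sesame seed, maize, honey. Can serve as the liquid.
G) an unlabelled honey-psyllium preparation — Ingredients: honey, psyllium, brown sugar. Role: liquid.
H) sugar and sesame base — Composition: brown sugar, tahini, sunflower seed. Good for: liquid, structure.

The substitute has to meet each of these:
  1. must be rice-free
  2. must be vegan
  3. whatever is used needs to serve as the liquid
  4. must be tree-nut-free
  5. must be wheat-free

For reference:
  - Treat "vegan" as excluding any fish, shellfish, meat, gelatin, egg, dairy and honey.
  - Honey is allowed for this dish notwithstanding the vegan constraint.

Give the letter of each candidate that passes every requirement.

F, G, H

A: has beef, so not vegan — no
B: has rice flour, so not rice-free — out
C: has wheat flour, so not wheat-free — no
D: not usable as a liquid; has wheat, so not wheat-free (and 1 more) — reject
E: has egg, so not vegan — reject
F: honey is permitted under the vegan carve-out; nothing else excluded — OK
G: honey is permitted under the vegan carve-out; nothing else excluded — keep
H: vegan, no wheat — OK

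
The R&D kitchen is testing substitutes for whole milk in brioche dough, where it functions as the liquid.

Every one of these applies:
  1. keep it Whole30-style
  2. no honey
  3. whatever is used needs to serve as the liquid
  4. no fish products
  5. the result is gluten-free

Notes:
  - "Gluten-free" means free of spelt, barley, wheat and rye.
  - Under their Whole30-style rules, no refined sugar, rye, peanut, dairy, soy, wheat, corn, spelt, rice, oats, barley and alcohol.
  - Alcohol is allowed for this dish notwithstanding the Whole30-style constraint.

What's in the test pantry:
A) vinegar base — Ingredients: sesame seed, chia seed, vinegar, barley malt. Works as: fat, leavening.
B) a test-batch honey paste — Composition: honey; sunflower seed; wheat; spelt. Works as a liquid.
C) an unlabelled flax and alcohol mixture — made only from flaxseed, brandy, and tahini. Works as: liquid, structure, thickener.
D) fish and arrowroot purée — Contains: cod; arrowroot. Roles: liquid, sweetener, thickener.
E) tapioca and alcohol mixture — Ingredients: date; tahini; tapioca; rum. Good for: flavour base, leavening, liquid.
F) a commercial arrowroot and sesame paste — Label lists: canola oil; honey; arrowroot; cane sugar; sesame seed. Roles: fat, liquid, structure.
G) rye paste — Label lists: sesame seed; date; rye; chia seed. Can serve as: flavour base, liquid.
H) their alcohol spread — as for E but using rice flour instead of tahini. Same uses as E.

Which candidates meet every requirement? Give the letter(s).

C, E

A: not usable as a liquid; has barley malt, so not gluten-free (and 1 more) — out
B: has spelt, so not gluten-free; has spelt, so not Whole30-style (and 1 more) — out
C: alcohol is permitted under the Whole30-style carve-out; nothing else excluded — OK
D: has cod, so not fish-free — no
E: alcohol is permitted under the Whole30-style carve-out; nothing else excluded — valid
F: has cane sugar, so not Whole30-style; has honey, so not honey-free — out
G: has rye, so not gluten-free; has rye, so not Whole30-style — out
H: has rice flour, so not Whole30-style — reject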